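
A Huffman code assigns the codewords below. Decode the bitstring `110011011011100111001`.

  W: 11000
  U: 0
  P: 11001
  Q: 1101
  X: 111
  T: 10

PTQPP

Read left to right; each codeword is recognised as soon as it completes (prefix code):
  11001→P | 10→T | 1101→Q | 11001→P | 11001→P
Decoded message: PTQPP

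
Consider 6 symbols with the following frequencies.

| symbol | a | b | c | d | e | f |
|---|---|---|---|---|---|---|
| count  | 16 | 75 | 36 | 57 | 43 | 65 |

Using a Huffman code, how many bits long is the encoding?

731

Greedily combine the two least-frequent nodes:
combine a(16), c(36) → 52
combine e(43), 52 → 95
combine d(57), f(65) → 122
combine b(75), 95 → 170
combine 122, 170 → 292
The encoded length is the sum of every internal node's weight: 52 + 95 + 122 + 170 + 292 = 731 bits.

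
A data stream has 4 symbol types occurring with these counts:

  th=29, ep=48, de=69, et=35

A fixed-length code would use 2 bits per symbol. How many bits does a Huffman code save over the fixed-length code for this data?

Fixed-length: 2 bits × 181 symbols = 362 bits.
Huffman merges:
merge th(29) and et(35): 64
merge ep(48) and 64: 112
merge de(69) and 112: 181
Huffman total = 64 + 112 + 181 = 357 bits.
Saving = 362 − 357 = 5 bits.

5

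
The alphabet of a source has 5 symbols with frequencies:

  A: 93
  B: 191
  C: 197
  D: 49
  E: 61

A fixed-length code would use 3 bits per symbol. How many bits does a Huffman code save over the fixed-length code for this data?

481

Fixed-length: 3 bits × 591 symbols = 1773 bits.
Huffman merges:
D(49) + E(61) → 110
A(93) + 110 → 203
B(191) + C(197) → 388
203 + 388 → 591
Huffman total = 110 + 203 + 388 + 591 = 1292 bits.
Saving = 1773 − 1292 = 481 bits.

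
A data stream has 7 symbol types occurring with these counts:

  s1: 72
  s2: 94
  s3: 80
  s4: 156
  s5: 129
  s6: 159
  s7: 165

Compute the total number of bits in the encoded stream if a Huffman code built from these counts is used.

2393

Merge the two smallest weights repeatedly:
merge s1(72) and s3(80): 152
merge s2(94) and s5(129): 223
merge 152 and s4(156): 308
merge s6(159) and s7(165): 324
merge 223 and 308: 531
merge 324 and 531: 855
Total encoded bits = sum of merged weights = 152 + 223 + 308 + 324 + 531 + 855 = 2393.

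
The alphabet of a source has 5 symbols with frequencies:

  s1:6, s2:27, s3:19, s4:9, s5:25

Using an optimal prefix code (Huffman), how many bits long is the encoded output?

187

Merge the two smallest weights repeatedly:
merge s1(6) and s4(9): 15
merge 15 and s3(19): 34
merge s5(25) and s2(27): 52
merge 34 and 52: 86
The encoded length is the sum of every internal node's weight: 15 + 34 + 52 + 86 = 187 bits.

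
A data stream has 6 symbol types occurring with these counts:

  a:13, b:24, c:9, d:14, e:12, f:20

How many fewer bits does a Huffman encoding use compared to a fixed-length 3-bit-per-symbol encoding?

44

Fixed-length: 3 bits × 92 symbols = 276 bits.
Huffman merges:
merge c(9) and e(12): 21
merge a(13) and d(14): 27
merge f(20) and 21: 41
merge b(24) and 27: 51
merge 41 and 51: 92
Huffman total = 21 + 27 + 41 + 51 + 92 = 232 bits.
Saving = 276 − 232 = 44 bits.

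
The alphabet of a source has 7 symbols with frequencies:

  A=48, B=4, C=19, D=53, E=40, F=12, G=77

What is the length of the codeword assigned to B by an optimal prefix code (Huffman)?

5

Build the tree from the bottom:
combine B(4), F(12) → 16
combine 16, C(19) → 35
combine 35, E(40) → 75
combine A(48), D(53) → 101
combine 75, G(77) → 152
combine 101, 152 → 253
The subtree containing B is merged 5 times, so code length = 5.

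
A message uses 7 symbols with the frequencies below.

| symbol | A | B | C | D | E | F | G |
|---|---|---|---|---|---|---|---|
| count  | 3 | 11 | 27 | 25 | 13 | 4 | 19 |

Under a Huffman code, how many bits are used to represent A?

Huffman merges, smallest pair first:
merge A(3) and F(4): 7
merge 7 and B(11): 18
merge E(13) and 18: 31
merge G(19) and D(25): 44
merge C(27) and 31: 58
merge 44 and 58: 102
A sits 5 levels below the root, so its codeword is 5 bits.

5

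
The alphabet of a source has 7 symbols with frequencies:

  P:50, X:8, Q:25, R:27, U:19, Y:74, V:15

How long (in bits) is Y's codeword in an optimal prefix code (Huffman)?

2

Huffman merges, smallest pair first:
merge X(8) and V(15): 23
merge U(19) and 23: 42
merge Q(25) and R(27): 52
merge 42 and P(50): 92
merge 52 and Y(74): 126
merge 92 and 126: 218
Y sits 2 levels below the root, so its codeword is 2 bits.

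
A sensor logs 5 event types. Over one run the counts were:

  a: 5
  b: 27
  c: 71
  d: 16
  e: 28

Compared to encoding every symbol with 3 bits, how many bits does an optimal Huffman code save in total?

Fixed-length: 3 bits × 147 symbols = 441 bits.
Huffman merges:
combine a(5), d(16) → 21
combine 21, b(27) → 48
combine e(28), 48 → 76
combine c(71), 76 → 147
Huffman total = 21 + 48 + 76 + 147 = 292 bits.
Saving = 441 − 292 = 149 bits.

149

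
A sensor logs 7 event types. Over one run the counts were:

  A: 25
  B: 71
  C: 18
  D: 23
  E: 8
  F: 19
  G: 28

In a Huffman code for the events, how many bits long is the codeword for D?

Huffman merges, smallest pair first:
merge E(8) and C(18): 26
merge F(19) and D(23): 42
merge A(25) and 26: 51
merge G(28) and 42: 70
merge 51 and 70: 121
merge B(71) and 121: 192
D's leaf is at depth 4, giving a 4-bit codeword.

4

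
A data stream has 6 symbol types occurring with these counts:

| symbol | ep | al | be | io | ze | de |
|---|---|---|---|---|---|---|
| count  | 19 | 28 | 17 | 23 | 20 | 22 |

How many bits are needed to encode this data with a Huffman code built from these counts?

336

Greedily combine the two least-frequent nodes:
combine be(17), ep(19) → 36
combine ze(20), de(22) → 42
combine io(23), al(28) → 51
combine 36, 42 → 78
combine 51, 78 → 129
Total encoded bits = sum of merged weights = 36 + 42 + 51 + 78 + 129 = 336.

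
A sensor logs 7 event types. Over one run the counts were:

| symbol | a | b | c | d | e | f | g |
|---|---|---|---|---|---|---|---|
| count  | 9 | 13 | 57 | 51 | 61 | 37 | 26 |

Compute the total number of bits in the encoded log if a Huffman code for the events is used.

663

Merge the two smallest weights repeatedly:
merge a(9) and b(13): 22
merge 22 and g(26): 48
merge f(37) and 48: 85
merge d(51) and c(57): 108
merge e(61) and 85: 146
merge 108 and 146: 254
Each symbol's bit-cost is frequency × depth; summing gives 663 bits (equivalently 22 + 48 + 85 + 108 + 146 + 254).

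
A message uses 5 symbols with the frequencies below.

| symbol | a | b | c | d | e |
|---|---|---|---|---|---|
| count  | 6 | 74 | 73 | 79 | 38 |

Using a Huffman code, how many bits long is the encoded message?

Greedily combine the two least-frequent nodes:
a(6) + e(38) → 44
44 + c(73) → 117
b(74) + d(79) → 153
117 + 153 → 270
Each symbol's bit-cost is frequency × depth; summing gives 584 bits (equivalently 44 + 117 + 153 + 270).

584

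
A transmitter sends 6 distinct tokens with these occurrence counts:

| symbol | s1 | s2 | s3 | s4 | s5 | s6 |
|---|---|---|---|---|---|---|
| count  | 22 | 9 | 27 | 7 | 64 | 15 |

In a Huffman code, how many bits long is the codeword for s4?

4

Build the tree from the bottom:
merge s4(7) and s2(9): 16
merge s6(15) and 16: 31
merge s1(22) and s3(27): 49
merge 31 and 49: 80
merge s5(64) and 80: 144
s4 sits 4 levels below the root, so its codeword is 4 bits.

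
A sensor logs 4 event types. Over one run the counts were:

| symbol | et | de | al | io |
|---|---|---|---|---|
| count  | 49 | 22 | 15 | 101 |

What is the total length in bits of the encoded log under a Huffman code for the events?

Merge the two smallest weights repeatedly:
combine al(15), de(22) → 37
combine 37, et(49) → 86
combine 86, io(101) → 187
The encoded length is the sum of every internal node's weight: 37 + 86 + 187 = 310 bits.

310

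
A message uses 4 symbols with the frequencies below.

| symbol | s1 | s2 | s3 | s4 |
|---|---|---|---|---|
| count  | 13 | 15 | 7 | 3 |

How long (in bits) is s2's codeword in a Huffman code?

Build the tree from the bottom:
merge s4(3) and s3(7): 10
merge 10 and s1(13): 23
merge s2(15) and 23: 38
s2 sits one level below the root: a 1-bit codeword.

1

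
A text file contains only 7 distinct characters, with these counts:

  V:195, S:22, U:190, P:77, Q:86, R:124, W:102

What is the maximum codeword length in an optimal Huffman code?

Merge the two lowest-weight nodes at each step:
combine S(22), P(77) → 99
combine Q(86), 99 → 185
combine W(102), R(124) → 226
combine 185, U(190) → 375
combine V(195), 226 → 421
combine 375, 421 → 796
Maximum depth reached is 4.

4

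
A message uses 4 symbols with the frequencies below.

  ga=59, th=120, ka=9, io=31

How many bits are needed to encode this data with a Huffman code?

358

Merge the two smallest weights repeatedly:
merge ka(9) and io(31): 40
merge 40 and ga(59): 99
merge 99 and th(120): 219
Total encoded bits = sum of merged weights = 40 + 99 + 219 = 358.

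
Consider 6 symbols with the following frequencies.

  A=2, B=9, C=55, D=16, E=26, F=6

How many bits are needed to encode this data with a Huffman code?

231

Greedily combine the two least-frequent nodes:
merge A(2) and F(6): 8
merge 8 and B(9): 17
merge D(16) and 17: 33
merge E(26) and 33: 59
merge C(55) and 59: 114
Total encoded bits = sum of merged weights = 8 + 17 + 33 + 59 + 114 = 231.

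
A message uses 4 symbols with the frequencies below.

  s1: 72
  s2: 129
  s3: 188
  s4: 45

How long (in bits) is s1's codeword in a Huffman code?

3

Huffman merges, smallest pair first:
s4(45) + s1(72) → 117
117 + s2(129) → 246
s3(188) + 246 → 434
s1's leaf is at depth 3, giving a 3-bit codeword.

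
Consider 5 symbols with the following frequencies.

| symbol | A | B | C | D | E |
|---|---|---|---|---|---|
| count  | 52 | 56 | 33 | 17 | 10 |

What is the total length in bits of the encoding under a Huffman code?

Merge the two smallest weights repeatedly:
merge E(10) and D(17): 27
merge 27 and C(33): 60
merge A(52) and B(56): 108
merge 60 and 108: 168
The encoded length is the sum of every internal node's weight: 27 + 60 + 108 + 168 = 363 bits.

363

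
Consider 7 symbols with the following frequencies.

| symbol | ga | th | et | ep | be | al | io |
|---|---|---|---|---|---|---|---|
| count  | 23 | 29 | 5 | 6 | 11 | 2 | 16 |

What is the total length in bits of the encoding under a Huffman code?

228

Build the Huffman tree bottom-up:
al(2) + et(5) → 7
ep(6) + 7 → 13
be(11) + 13 → 24
io(16) + ga(23) → 39
24 + th(29) → 53
39 + 53 → 92
The encoded length is the sum of every internal node's weight: 7 + 13 + 24 + 39 + 53 + 92 = 228 bits.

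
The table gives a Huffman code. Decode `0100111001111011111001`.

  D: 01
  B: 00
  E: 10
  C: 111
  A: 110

Read left to right; each codeword is recognised as soon as it completes (prefix code):
  01→D | 00→B | 111→C | 00→B | 111→C | 10→E | 111→C | 110→A | 01→D
Decoded message: DBCBCECAD

DBCBCECAD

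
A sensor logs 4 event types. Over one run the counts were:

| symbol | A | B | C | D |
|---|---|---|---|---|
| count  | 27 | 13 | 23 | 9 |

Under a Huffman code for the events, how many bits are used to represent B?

Repeatedly merge the two smallest:
merge D(9) and B(13): 22
merge 22 and C(23): 45
merge A(27) and 45: 72
B's leaf is at depth 3, giving a 3-bit codeword.

3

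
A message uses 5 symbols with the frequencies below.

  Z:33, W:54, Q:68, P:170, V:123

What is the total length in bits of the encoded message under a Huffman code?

968

Merge the two smallest weights repeatedly:
Z(33) + W(54) → 87
Q(68) + 87 → 155
V(123) + 155 → 278
P(170) + 278 → 448
The encoded length is the sum of every internal node's weight: 87 + 155 + 278 + 448 = 968 bits.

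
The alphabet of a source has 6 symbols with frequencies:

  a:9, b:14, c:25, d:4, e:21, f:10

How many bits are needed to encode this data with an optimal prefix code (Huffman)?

Build the Huffman tree bottom-up:
d(4) + a(9) → 13
f(10) + 13 → 23
b(14) + e(21) → 35
23 + c(25) → 48
35 + 48 → 83
Each symbol's bit-cost is frequency × depth; summing gives 202 bits (equivalently 13 + 23 + 35 + 48 + 83).

202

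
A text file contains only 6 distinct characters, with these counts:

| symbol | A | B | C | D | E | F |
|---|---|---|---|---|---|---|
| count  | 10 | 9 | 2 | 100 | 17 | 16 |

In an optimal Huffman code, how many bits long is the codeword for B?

Huffman merges, smallest pair first:
combine C(2), B(9) → 11
combine A(10), 11 → 21
combine F(16), E(17) → 33
combine 21, 33 → 54
combine 54, D(100) → 154
B's leaf is at depth 4, giving a 4-bit codeword.

4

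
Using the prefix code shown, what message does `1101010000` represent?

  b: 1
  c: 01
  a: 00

Read left to right; each codeword is recognised as soon as it completes (prefix code):
  1→b | 1→b | 01→c | 01→c | 00→a | 00→a
Decoded message: bbccaa

bbccaa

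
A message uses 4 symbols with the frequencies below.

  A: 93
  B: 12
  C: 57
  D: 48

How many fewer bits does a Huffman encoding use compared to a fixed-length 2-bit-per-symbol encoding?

33

Fixed-length: 2 bits × 210 symbols = 420 bits.
Huffman merges:
combine B(12), D(48) → 60
combine C(57), 60 → 117
combine A(93), 117 → 210
Huffman total = 60 + 117 + 210 = 387 bits.
Saving = 420 − 387 = 33 bits.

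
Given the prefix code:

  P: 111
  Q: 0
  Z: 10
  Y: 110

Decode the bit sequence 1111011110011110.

PZPZQPZ

Read left to right; each codeword is recognised as soon as it completes (prefix code):
  111→P | 10→Z | 111→P | 10→Z | 0→Q | 111→P | 10→Z
Decoded message: PZPZQPZ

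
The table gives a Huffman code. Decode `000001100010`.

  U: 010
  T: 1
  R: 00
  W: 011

RRWRU

Read left to right; each codeword is recognised as soon as it completes (prefix code):
  00→R | 00→R | 011→W | 00→R | 010→U
Decoded message: RRWRU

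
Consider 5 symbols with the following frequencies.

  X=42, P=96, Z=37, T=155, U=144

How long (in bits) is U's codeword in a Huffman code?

Huffman merges, smallest pair first:
Z(37) + X(42) → 79
79 + P(96) → 175
U(144) + T(155) → 299
175 + 299 → 474
The subtree containing U is merged 2 times, so code length = 2.

2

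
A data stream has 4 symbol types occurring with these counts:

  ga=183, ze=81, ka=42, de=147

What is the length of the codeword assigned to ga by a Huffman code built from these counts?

1

Build the tree from the bottom:
ka(42) + ze(81) → 123
123 + de(147) → 270
ga(183) + 270 → 453
ga sits one level below the root: a 1-bit codeword.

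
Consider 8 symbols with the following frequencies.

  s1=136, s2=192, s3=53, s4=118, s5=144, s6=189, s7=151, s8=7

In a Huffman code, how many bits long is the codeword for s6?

Huffman merges, smallest pair first:
s8(7) + s3(53) → 60
60 + s4(118) → 178
s1(136) + s5(144) → 280
s7(151) + 178 → 329
s6(189) + s2(192) → 381
280 + 329 → 609
381 + 609 → 990
s6's leaf is at depth 2, giving a 2-bit codeword.

2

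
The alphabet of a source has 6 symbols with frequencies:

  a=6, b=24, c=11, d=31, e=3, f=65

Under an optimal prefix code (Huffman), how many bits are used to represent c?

4

Build the tree from the bottom:
e(3) + a(6) → 9
9 + c(11) → 20
20 + b(24) → 44
d(31) + 44 → 75
f(65) + 75 → 140
The subtree containing c is merged 4 times, so code length = 4.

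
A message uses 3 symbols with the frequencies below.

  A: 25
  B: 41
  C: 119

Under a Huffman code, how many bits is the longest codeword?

Merge the two lowest-weight nodes at each step:
A(25) + B(41) → 66
66 + C(119) → 185
The first pair merged (A, B) ends up deepest, at depth 2.

2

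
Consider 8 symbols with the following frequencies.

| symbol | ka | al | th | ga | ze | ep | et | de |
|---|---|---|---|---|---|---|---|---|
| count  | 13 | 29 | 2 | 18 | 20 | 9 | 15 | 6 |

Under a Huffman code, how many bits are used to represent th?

5

Huffman merges, smallest pair first:
th(2) + de(6) → 8
8 + ep(9) → 17
ka(13) + et(15) → 28
17 + ga(18) → 35
ze(20) + 28 → 48
al(29) + 35 → 64
48 + 64 → 112
The subtree containing th is merged 5 times, so code length = 5.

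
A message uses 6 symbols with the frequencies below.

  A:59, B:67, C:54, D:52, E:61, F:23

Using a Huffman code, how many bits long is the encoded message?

820

Greedily combine the two least-frequent nodes:
combine F(23), D(52) → 75
combine C(54), A(59) → 113
combine E(61), B(67) → 128
combine 75, 113 → 188
combine 128, 188 → 316
The encoded length is the sum of every internal node's weight: 75 + 113 + 128 + 188 + 316 = 820 bits.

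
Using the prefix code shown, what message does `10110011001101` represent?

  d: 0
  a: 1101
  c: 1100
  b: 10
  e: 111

Read left to right; each codeword is recognised as soon as it completes (prefix code):
  10→b | 1100→c | 1100→c | 1101→a
Decoded message: bcca

bcca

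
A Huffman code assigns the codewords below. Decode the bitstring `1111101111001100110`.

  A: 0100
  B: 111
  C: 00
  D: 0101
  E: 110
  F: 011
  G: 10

Read left to right; each codeword is recognised as soon as it completes (prefix code):
  111→B | 110→E | 111→B | 10→G | 011→F | 00→C | 110→E
Decoded message: BEBGFCE

BEBGFCE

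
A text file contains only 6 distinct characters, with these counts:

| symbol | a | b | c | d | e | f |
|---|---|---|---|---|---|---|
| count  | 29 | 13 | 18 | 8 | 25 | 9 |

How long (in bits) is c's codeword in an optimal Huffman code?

2

Huffman merges, smallest pair first:
merge d(8) and f(9): 17
merge b(13) and 17: 30
merge c(18) and e(25): 43
merge a(29) and 30: 59
merge 43 and 59: 102
The subtree containing c is merged 2 times, so code length = 2.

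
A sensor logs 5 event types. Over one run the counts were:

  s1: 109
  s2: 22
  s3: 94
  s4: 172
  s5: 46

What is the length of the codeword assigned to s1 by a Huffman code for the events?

Huffman merges, smallest pair first:
s2(22) + s5(46) → 68
68 + s3(94) → 162
s1(109) + 162 → 271
s4(172) + 271 → 443
The subtree containing s1 is merged 2 times, so code length = 2.

2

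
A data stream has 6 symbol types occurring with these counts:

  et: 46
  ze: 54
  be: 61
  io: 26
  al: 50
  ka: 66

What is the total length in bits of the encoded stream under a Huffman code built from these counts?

Build the Huffman tree bottom-up:
combine io(26), et(46) → 72
combine al(50), ze(54) → 104
combine be(61), ka(66) → 127
combine 72, 104 → 176
combine 127, 176 → 303
The encoded length is the sum of every internal node's weight: 72 + 104 + 127 + 176 + 303 = 782 bits.

782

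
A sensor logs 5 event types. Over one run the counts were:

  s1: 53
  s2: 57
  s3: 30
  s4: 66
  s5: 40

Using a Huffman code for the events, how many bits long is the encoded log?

562

Greedily combine the two least-frequent nodes:
combine s3(30), s5(40) → 70
combine s1(53), s2(57) → 110
combine s4(66), 70 → 136
combine 110, 136 → 246
Each symbol's bit-cost is frequency × depth; summing gives 562 bits (equivalently 70 + 110 + 136 + 246).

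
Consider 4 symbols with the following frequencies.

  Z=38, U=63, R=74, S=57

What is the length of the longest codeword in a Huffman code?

2

Merge the two lowest-weight nodes at each step:
Z(38) + S(57) → 95
U(63) + R(74) → 137
95 + 137 → 232
The rarest symbols sit at the bottom; the longest codeword is 2 bits.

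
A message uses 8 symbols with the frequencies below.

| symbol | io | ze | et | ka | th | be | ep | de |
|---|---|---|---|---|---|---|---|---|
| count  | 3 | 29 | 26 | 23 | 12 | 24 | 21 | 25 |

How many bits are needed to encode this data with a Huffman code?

475

Merge the two smallest weights repeatedly:
io(3) + th(12) → 15
15 + ep(21) → 36
ka(23) + be(24) → 47
de(25) + et(26) → 51
ze(29) + 36 → 65
47 + 51 → 98
65 + 98 → 163
The encoded length is the sum of every internal node's weight: 15 + 36 + 47 + 51 + 65 + 98 + 163 = 475 bits.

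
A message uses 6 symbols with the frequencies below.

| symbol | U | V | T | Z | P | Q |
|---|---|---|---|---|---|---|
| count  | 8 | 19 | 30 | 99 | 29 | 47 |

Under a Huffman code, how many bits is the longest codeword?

Merge the two lowest-weight nodes at each step:
combine U(8), V(19) → 27
combine 27, P(29) → 56
combine T(30), Q(47) → 77
combine 56, 77 → 133
combine Z(99), 133 → 232
The rarest symbols sit at the bottom; the longest codeword is 4 bits.

4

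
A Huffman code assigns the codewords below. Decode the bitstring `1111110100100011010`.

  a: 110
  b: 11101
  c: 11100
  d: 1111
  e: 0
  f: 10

Read left to right; each codeword is recognised as soon as it completes (prefix code):
  1111→d | 110→a | 10→f | 0→e | 10→f | 0→e | 0→e | 110→a | 10→f
Decoded message: dafefeeaf

dafefeeaf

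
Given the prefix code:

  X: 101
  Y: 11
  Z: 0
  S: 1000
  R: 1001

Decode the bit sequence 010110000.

Read left to right; each codeword is recognised as soon as it completes (prefix code):
  0→Z | 101→X | 1000→S | 0→Z
Decoded message: ZXSZ

ZXSZ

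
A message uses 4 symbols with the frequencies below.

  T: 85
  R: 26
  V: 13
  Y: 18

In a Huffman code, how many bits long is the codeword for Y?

3

Huffman merges, smallest pair first:
combine V(13), Y(18) → 31
combine R(26), 31 → 57
combine 57, T(85) → 142
The subtree containing Y is merged 3 times, so code length = 3.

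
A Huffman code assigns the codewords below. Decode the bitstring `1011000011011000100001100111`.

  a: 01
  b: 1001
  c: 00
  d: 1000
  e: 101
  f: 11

Read left to right; each codeword is recognised as soon as it completes (prefix code):
  101→e | 1000→d | 01→a | 101→e | 1000→d | 1000→d | 01→a | 1001→b | 11→f
Decoded message: edaeddabf

edaeddabf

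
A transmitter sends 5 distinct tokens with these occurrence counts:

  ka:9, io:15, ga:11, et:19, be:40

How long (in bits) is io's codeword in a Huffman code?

3

Huffman merges, smallest pair first:
combine ka(9), ga(11) → 20
combine io(15), et(19) → 34
combine 20, 34 → 54
combine be(40), 54 → 94
io's leaf is at depth 3, giving a 3-bit codeword.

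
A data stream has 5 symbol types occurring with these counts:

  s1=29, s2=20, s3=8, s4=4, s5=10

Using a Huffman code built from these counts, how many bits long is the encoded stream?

147

Greedily combine the two least-frequent nodes:
merge s4(4) and s3(8): 12
merge s5(10) and 12: 22
merge s2(20) and 22: 42
merge s1(29) and 42: 71
Total encoded bits = sum of merged weights = 12 + 22 + 42 + 71 = 147.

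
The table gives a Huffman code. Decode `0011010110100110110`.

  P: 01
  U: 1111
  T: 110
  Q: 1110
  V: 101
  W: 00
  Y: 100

Read left to right; each codeword is recognised as soon as it completes (prefix code):
  00→W | 110→T | 101→V | 101→V | 00→W | 110→T | 110→T
Decoded message: WTVVWTT

WTVVWTT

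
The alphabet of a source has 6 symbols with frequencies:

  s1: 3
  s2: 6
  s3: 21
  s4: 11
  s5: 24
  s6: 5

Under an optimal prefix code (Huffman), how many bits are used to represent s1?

4

Huffman merges, smallest pair first:
s1(3) + s6(5) → 8
s2(6) + 8 → 14
s4(11) + 14 → 25
s3(21) + s5(24) → 45
25 + 45 → 70
s1's leaf is at depth 4, giving a 4-bit codeword.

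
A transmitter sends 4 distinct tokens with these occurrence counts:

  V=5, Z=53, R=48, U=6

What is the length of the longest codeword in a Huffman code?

3

Merge the two lowest-weight nodes at each step:
V(5) + U(6) → 11
11 + R(48) → 59
Z(53) + 59 → 112
The rarest symbols sit at the bottom; the longest codeword is 3 bits.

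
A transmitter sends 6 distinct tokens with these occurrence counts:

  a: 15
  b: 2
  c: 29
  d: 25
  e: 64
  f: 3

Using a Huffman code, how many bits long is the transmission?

282

Build the Huffman tree bottom-up:
combine b(2), f(3) → 5
combine 5, a(15) → 20
combine 20, d(25) → 45
combine c(29), 45 → 74
combine e(64), 74 → 138
Each symbol's bit-cost is frequency × depth; summing gives 282 bits (equivalently 5 + 20 + 45 + 74 + 138).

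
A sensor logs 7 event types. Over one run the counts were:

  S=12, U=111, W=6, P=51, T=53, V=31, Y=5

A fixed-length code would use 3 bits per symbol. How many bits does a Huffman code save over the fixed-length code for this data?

Fixed-length: 3 bits × 269 symbols = 807 bits.
Huffman merges:
merge Y(5) and W(6): 11
merge 11 and S(12): 23
merge 23 and V(31): 54
merge P(51) and T(53): 104
merge 54 and 104: 158
merge U(111) and 158: 269
Huffman total = 11 + 23 + 54 + 104 + 158 + 269 = 619 bits.
Saving = 807 − 619 = 188 bits.

188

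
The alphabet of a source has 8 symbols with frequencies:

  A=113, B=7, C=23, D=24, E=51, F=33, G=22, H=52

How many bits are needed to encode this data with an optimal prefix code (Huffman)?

Greedily combine the two least-frequent nodes:
B(7) + G(22) → 29
C(23) + D(24) → 47
29 + F(33) → 62
47 + E(51) → 98
H(52) + 62 → 114
98 + A(113) → 211
114 + 211 → 325
The encoded length is the sum of every internal node's weight: 29 + 47 + 62 + 98 + 114 + 211 + 325 = 886 bits.

886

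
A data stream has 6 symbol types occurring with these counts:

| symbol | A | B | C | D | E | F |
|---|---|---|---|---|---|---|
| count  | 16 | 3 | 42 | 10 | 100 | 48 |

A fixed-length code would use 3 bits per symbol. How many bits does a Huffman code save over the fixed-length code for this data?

Fixed-length: 3 bits × 219 symbols = 657 bits.
Huffman merges:
B(3) + D(10) → 13
13 + A(16) → 29
29 + C(42) → 71
F(48) + 71 → 119
E(100) + 119 → 219
Huffman total = 13 + 29 + 71 + 119 + 219 = 451 bits.
Saving = 657 − 451 = 206 bits.

206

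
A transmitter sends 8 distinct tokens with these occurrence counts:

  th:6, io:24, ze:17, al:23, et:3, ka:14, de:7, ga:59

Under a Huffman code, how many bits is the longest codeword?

6

Merge the two lowest-weight nodes at each step:
merge et(3) and th(6): 9
merge de(7) and 9: 16
merge ka(14) and 16: 30
merge ze(17) and al(23): 40
merge io(24) and 30: 54
merge 40 and 54: 94
merge ga(59) and 94: 153
Maximum depth reached is 6.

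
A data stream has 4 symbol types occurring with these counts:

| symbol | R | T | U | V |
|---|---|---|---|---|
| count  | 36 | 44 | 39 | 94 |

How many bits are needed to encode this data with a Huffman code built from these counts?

407

Build the Huffman tree bottom-up:
combine R(36), U(39) → 75
combine T(44), 75 → 119
combine V(94), 119 → 213
Each symbol's bit-cost is frequency × depth; summing gives 407 bits (equivalently 75 + 119 + 213).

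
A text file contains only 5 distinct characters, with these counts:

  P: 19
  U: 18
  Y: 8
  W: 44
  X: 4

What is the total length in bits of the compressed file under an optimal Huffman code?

184

Merge the two smallest weights repeatedly:
combine X(4), Y(8) → 12
combine 12, U(18) → 30
combine P(19), 30 → 49
combine W(44), 49 → 93
Total encoded bits = sum of merged weights = 12 + 30 + 49 + 93 = 184.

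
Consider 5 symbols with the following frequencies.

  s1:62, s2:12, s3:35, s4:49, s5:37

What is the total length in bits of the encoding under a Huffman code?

437

Greedily combine the two least-frequent nodes:
merge s2(12) and s3(35): 47
merge s5(37) and 47: 84
merge s4(49) and s1(62): 111
merge 84 and 111: 195
The encoded length is the sum of every internal node's weight: 47 + 84 + 111 + 195 = 437 bits.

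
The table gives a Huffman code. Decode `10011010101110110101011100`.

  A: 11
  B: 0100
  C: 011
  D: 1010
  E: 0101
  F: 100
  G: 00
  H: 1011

Read left to right; each codeword is recognised as soon as it completes (prefix code):
  100→F | 11→A | 0101→E | 011→C | 1011→H | 0101→E | 011→C | 100→F
Decoded message: FAECHECF

FAECHECF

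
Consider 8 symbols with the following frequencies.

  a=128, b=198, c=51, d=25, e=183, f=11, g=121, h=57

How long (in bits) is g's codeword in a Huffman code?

Build the tree from the bottom:
merge f(11) and d(25): 36
merge 36 and c(51): 87
merge h(57) and 87: 144
merge g(121) and a(128): 249
merge 144 and e(183): 327
merge b(198) and 249: 447
merge 327 and 447: 774
g's leaf is at depth 3, giving a 3-bit codeword.

3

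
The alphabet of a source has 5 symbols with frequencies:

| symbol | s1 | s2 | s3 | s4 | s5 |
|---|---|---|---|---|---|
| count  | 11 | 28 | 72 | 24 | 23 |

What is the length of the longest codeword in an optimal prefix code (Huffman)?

Merge the two lowest-weight nodes at each step:
combine s1(11), s5(23) → 34
combine s4(24), s2(28) → 52
combine 34, 52 → 86
combine s3(72), 86 → 158
The rarest symbols sit at the bottom; the longest codeword is 3 bits.

3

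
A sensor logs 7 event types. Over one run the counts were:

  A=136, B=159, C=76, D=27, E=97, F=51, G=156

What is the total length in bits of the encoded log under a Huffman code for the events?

Greedily combine the two least-frequent nodes:
D(27) + F(51) → 78
C(76) + 78 → 154
E(97) + A(136) → 233
154 + G(156) → 310
B(159) + 233 → 392
310 + 392 → 702
The encoded length is the sum of every internal node's weight: 78 + 154 + 233 + 310 + 392 + 702 = 1869 bits.

1869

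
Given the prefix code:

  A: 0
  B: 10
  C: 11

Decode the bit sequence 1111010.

CCAB

Read left to right; each codeword is recognised as soon as it completes (prefix code):
  11→C | 11→C | 0→A | 10→B
Decoded message: CCAB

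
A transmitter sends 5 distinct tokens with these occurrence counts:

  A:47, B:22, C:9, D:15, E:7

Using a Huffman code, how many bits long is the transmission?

Greedily combine the two least-frequent nodes:
merge E(7) and C(9): 16
merge D(15) and 16: 31
merge B(22) and 31: 53
merge A(47) and 53: 100
The encoded length is the sum of every internal node's weight: 16 + 31 + 53 + 100 = 200 bits.

200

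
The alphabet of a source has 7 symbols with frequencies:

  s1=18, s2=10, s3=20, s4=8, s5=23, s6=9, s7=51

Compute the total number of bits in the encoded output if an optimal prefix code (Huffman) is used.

359

Greedily combine the two least-frequent nodes:
merge s4(8) and s6(9): 17
merge s2(10) and 17: 27
merge s1(18) and s3(20): 38
merge s5(23) and 27: 50
merge 38 and 50: 88
merge s7(51) and 88: 139
Each symbol's bit-cost is frequency × depth; summing gives 359 bits (equivalently 17 + 27 + 38 + 50 + 88 + 139).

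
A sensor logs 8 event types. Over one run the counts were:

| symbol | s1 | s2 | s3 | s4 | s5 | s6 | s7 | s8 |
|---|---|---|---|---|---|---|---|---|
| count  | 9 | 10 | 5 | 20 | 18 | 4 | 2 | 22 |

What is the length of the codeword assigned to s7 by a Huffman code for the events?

Huffman merges, smallest pair first:
merge s7(2) and s6(4): 6
merge s3(5) and 6: 11
merge s1(9) and s2(10): 19
merge 11 and s5(18): 29
merge 19 and s4(20): 39
merge s8(22) and 29: 51
merge 39 and 51: 90
The subtree containing s7 is merged 5 times, so code length = 5.

5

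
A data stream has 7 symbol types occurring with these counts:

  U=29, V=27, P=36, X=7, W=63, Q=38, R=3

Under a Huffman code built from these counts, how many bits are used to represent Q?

2

Huffman merges, smallest pair first:
merge R(3) and X(7): 10
merge 10 and V(27): 37
merge U(29) and P(36): 65
merge 37 and Q(38): 75
merge W(63) and 65: 128
merge 75 and 128: 203
Q's leaf is at depth 2, giving a 2-bit codeword.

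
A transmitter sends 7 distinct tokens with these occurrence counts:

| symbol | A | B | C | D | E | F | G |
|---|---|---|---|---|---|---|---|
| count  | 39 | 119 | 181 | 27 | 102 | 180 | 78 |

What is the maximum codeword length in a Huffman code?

Merge the two lowest-weight nodes at each step:
merge D(27) and A(39): 66
merge 66 and G(78): 144
merge E(102) and B(119): 221
merge 144 and F(180): 324
merge C(181) and 221: 402
merge 324 and 402: 726
Maximum depth reached is 4.

4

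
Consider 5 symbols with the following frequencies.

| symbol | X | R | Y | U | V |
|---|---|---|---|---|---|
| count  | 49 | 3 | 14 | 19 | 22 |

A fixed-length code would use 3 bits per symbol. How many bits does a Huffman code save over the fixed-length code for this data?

103

Fixed-length: 3 bits × 107 symbols = 321 bits.
Huffman merges:
combine R(3), Y(14) → 17
combine 17, U(19) → 36
combine V(22), 36 → 58
combine X(49), 58 → 107
Huffman total = 17 + 36 + 58 + 107 = 218 bits.
Saving = 321 − 218 = 103 bits.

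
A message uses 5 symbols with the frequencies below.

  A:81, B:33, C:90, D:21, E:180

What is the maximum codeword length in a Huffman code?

4

Merge the two lowest-weight nodes at each step:
combine D(21), B(33) → 54
combine 54, A(81) → 135
combine C(90), 135 → 225
combine E(180), 225 → 405
The rarest symbols sit at the bottom; the longest codeword is 4 bits.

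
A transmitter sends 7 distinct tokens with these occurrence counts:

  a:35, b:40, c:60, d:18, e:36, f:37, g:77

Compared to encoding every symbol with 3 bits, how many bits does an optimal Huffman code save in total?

Fixed-length: 3 bits × 303 symbols = 909 bits.
Huffman merges:
merge d(18) and a(35): 53
merge e(36) and f(37): 73
merge b(40) and 53: 93
merge c(60) and 73: 133
merge g(77) and 93: 170
merge 133 and 170: 303
Huffman total = 53 + 73 + 93 + 133 + 170 + 303 = 825 bits.
Saving = 909 − 825 = 84 bits.

84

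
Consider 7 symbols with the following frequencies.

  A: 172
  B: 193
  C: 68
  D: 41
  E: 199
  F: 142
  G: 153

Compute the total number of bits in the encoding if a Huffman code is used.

2621

Merge the two smallest weights repeatedly:
merge D(41) and C(68): 109
merge 109 and F(142): 251
merge G(153) and A(172): 325
merge B(193) and E(199): 392
merge 251 and 325: 576
merge 392 and 576: 968
The encoded length is the sum of every internal node's weight: 109 + 251 + 325 + 392 + 576 + 968 = 2621 bits.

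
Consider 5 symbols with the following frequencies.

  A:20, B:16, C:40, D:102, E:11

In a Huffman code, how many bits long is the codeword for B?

Huffman merges, smallest pair first:
E(11) + B(16) → 27
A(20) + 27 → 47
C(40) + 47 → 87
87 + D(102) → 189
B's leaf is at depth 4, giving a 4-bit codeword.

4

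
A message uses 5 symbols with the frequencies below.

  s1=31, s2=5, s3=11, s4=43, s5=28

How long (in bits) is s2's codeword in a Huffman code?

3

Build the tree from the bottom:
s2(5) + s3(11) → 16
16 + s5(28) → 44
s1(31) + s4(43) → 74
44 + 74 → 118
The subtree containing s2 is merged 3 times, so code length = 3.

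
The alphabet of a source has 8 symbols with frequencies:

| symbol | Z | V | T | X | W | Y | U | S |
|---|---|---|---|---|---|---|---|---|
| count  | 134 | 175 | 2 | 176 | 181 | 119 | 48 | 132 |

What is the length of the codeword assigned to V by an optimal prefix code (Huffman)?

3

Build the tree from the bottom:
T(2) + U(48) → 50
50 + Y(119) → 169
S(132) + Z(134) → 266
169 + V(175) → 344
X(176) + W(181) → 357
266 + 344 → 610
357 + 610 → 967
V sits 3 levels below the root, so its codeword is 3 bits.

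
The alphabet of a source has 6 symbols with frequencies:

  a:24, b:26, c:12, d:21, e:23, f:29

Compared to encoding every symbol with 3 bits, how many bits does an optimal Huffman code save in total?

55

Fixed-length: 3 bits × 135 symbols = 405 bits.
Huffman merges:
combine c(12), d(21) → 33
combine e(23), a(24) → 47
combine b(26), f(29) → 55
combine 33, 47 → 80
combine 55, 80 → 135
Huffman total = 33 + 47 + 55 + 80 + 135 = 350 bits.
Saving = 405 − 350 = 55 bits.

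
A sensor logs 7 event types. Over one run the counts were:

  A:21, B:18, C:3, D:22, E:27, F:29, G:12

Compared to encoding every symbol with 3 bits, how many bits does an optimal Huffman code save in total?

Fixed-length: 3 bits × 132 symbols = 396 bits.
Huffman merges:
merge C(3) and G(12): 15
merge 15 and B(18): 33
merge A(21) and D(22): 43
merge E(27) and F(29): 56
merge 33 and 43: 76
merge 56 and 76: 132
Huffman total = 15 + 33 + 43 + 56 + 76 + 132 = 355 bits.
Saving = 396 − 355 = 41 bits.

41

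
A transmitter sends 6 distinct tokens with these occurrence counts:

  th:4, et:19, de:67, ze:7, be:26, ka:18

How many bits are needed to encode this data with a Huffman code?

Greedily combine the two least-frequent nodes:
merge th(4) and ze(7): 11
merge 11 and ka(18): 29
merge et(19) and be(26): 45
merge 29 and 45: 74
merge de(67) and 74: 141
The encoded length is the sum of every internal node's weight: 11 + 29 + 45 + 74 + 141 = 300 bits.

300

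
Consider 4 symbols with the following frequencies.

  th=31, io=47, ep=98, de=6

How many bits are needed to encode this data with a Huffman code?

303

Build the Huffman tree bottom-up:
merge de(6) and th(31): 37
merge 37 and io(47): 84
merge 84 and ep(98): 182
The encoded length is the sum of every internal node's weight: 37 + 84 + 182 = 303 bits.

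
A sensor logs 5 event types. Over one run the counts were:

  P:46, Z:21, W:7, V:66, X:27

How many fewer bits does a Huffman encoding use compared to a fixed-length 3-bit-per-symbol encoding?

150

Fixed-length: 3 bits × 167 symbols = 501 bits.
Huffman merges:
merge W(7) and Z(21): 28
merge X(27) and 28: 55
merge P(46) and 55: 101
merge V(66) and 101: 167
Huffman total = 28 + 55 + 101 + 167 = 351 bits.
Saving = 501 − 351 = 150 bits.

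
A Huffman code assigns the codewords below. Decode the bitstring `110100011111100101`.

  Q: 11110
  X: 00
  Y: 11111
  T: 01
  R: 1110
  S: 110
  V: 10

SVXYVTT

Read left to right; each codeword is recognised as soon as it completes (prefix code):
  110→S | 10→V | 00→X | 11111→Y | 10→V | 01→T | 01→T
Decoded message: SVXYVTT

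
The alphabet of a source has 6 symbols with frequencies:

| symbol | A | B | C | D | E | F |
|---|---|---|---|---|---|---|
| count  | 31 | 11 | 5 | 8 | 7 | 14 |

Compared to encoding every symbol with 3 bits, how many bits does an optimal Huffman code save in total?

50

Fixed-length: 3 bits × 76 symbols = 228 bits.
Huffman merges:
C(5) + E(7) → 12
D(8) + B(11) → 19
12 + F(14) → 26
19 + 26 → 45
A(31) + 45 → 76
Huffman total = 12 + 19 + 26 + 45 + 76 = 178 bits.
Saving = 228 − 178 = 50 bits.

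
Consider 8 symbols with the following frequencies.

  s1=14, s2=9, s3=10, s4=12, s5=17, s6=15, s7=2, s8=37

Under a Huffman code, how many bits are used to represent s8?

Repeatedly merge the two smallest:
combine s7(2), s2(9) → 11
combine s3(10), 11 → 21
combine s4(12), s1(14) → 26
combine s6(15), s5(17) → 32
combine 21, 26 → 47
combine 32, s8(37) → 69
combine 47, 69 → 116
s8's leaf is at depth 2, giving a 2-bit codeword.

2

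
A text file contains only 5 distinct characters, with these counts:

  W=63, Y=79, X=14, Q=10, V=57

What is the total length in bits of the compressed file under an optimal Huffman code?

470

Build the Huffman tree bottom-up:
combine Q(10), X(14) → 24
combine 24, V(57) → 81
combine W(63), Y(79) → 142
combine 81, 142 → 223
Each symbol's bit-cost is frequency × depth; summing gives 470 bits (equivalently 24 + 81 + 142 + 223).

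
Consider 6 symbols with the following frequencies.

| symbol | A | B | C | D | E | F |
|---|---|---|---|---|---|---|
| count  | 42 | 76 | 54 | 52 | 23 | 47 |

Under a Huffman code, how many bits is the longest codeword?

Merge the two lowest-weight nodes at each step:
merge E(23) and A(42): 65
merge F(47) and D(52): 99
merge C(54) and 65: 119
merge B(76) and 99: 175
merge 119 and 175: 294
Maximum depth reached is 3.

3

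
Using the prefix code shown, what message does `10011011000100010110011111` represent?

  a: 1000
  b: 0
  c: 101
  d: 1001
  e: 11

dcaacdee

Read left to right; each codeword is recognised as soon as it completes (prefix code):
  1001→d | 101→c | 1000→a | 1000→a | 101→c | 1001→d | 11→e | 11→e
Decoded message: dcaacdee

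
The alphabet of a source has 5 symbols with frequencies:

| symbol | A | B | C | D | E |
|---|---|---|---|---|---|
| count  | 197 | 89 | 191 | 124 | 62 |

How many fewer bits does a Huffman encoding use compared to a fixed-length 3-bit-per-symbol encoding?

512

Fixed-length: 3 bits × 663 symbols = 1989 bits.
Huffman merges:
E(62) + B(89) → 151
D(124) + 151 → 275
C(191) + A(197) → 388
275 + 388 → 663
Huffman total = 151 + 275 + 388 + 663 = 1477 bits.
Saving = 1989 − 1477 = 512 bits.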